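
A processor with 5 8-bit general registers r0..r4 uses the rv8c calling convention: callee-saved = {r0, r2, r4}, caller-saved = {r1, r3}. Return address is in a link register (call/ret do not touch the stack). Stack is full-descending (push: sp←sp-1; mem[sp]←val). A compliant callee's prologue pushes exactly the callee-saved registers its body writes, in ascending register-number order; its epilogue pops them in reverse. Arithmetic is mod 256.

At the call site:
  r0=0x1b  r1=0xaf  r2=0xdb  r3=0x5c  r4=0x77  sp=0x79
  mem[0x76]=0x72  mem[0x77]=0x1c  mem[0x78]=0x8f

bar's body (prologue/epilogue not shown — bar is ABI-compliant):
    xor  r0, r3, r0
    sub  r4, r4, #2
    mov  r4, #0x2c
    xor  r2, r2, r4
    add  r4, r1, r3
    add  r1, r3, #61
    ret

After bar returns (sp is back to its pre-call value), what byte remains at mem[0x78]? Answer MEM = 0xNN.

prologue: push r0 -> mem[0x78]=0x1b, sp=0x78
prologue: push r2 -> mem[0x77]=0xdb, sp=0x77
prologue: push r4 -> mem[0x76]=0x77, sp=0x76
body[0] xor  r0, r3, r0 -> r0=0x47
body[1] sub  r4, r4, #2 -> r4=0x75
body[2] mov  r4, #0x2c -> r4=0x2c
body[3] xor  r2, r2, r4 -> r2=0xf7
body[4] add  r4, r1, r3 -> r4=0x0b
body[5] add  r1, r3, #61 -> r1=0x99
epilogue: pop r4=0x77, sp=0x77
epilogue: pop r2=0xdb, sp=0x78
epilogue: pop r0=0x1b, sp=0x79
prologue pushed ['r0', 'r2', 'r4'] at ['0x78', '0x77', '0x76']

MEM = 0x1b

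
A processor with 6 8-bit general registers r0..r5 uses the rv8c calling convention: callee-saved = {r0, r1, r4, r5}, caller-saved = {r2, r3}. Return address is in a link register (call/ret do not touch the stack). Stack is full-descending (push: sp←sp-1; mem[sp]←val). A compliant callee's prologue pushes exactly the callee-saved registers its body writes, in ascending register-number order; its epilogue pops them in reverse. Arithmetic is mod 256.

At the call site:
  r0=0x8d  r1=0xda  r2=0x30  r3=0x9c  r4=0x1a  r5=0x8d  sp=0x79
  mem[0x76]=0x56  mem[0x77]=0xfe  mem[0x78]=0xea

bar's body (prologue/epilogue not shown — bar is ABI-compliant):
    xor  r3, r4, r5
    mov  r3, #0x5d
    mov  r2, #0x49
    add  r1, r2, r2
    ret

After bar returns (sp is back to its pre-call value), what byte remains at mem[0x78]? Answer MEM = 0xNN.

MEM = 0xda

prologue: push r1 → mem[0x78]=0xda, sp=0x78
body[0] xor  r3, r4, r5 → r3=0x97
body[1] mov  r3, #0x5d → r3=0x5d
body[2] mov  r2, #0x49 → r2=0x49
body[3] add  r1, r2, r2 → r1=0x92
epilogue: pop r1=0xda, sp=0x79
prologue pushed ['r1'] at ['0x78']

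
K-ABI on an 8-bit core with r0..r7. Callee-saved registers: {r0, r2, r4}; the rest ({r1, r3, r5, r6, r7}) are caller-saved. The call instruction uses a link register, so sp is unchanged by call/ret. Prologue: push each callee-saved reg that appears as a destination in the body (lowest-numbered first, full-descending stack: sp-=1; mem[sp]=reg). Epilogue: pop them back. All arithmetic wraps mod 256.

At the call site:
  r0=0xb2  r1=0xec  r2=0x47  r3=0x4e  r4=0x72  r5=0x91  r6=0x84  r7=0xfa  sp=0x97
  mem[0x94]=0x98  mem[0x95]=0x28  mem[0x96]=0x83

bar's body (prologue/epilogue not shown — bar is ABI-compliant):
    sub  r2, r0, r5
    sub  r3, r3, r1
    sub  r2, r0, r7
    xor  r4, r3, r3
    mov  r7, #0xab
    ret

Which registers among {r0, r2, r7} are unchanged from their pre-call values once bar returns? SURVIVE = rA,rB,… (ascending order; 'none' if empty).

SURVIVE = r0,r2

prologue: push r2 → mem[0x96]=0x47, sp=0x96
prologue: push r4 → mem[0x95]=0x72, sp=0x95
body[0] sub  r2, r0, r5 → r2=0x21
body[1] sub  r3, r3, r1 → r3=0x62
body[2] sub  r2, r0, r7 → r2=0xb8
body[3] xor  r4, r3, r3 → r4=0x00
body[4] mov  r7, #0xab → r7=0xab
epilogue: pop r4=0x72, sp=0x96
epilogue: pop r2=0x47, sp=0x97
r0: callee-saved, written=False
r2: callee-saved, written=True
r7: caller-saved, written=True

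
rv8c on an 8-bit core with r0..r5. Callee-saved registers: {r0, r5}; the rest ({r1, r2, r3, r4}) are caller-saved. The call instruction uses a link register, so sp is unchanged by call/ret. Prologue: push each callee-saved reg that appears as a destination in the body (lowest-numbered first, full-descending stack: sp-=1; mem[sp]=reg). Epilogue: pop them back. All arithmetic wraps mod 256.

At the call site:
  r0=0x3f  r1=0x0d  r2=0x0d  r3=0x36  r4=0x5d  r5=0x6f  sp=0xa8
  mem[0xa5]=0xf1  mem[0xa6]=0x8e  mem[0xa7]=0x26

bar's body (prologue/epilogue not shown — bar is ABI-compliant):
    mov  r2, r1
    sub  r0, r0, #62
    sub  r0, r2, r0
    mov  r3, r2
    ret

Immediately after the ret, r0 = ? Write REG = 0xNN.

prologue: push r0 -> mem[0xa7]=0x3f, sp=0xa7
body[0] mov  r2, r1 -> r2=0x0d
body[1] sub  r0, r0, #62 -> r0=0x01
body[2] sub  r0, r2, r0 -> r0=0x0c
body[3] mov  r3, r2 -> r3=0x0d
epilogue: pop r0=0x3f, sp=0xa8
r0 is callee-saved -> restored

REG = 0x3f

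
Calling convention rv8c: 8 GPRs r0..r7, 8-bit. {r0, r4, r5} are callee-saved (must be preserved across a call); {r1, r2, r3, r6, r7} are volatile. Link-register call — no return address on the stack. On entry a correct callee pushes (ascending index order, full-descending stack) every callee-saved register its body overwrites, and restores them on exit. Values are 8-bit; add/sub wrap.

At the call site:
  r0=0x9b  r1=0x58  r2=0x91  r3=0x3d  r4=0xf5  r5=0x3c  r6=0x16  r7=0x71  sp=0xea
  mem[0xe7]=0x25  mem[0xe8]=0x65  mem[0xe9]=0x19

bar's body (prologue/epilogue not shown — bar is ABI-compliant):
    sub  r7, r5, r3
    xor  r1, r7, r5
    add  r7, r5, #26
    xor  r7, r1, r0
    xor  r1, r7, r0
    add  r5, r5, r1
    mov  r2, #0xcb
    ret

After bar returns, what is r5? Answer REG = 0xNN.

REG = 0x3c

prologue: push r5 → mem[0xe9]=0x3c, sp=0xe9
body[0] sub  r7, r5, r3 → r7=0xff
body[1] xor  r1, r7, r5 → r1=0xc3
body[2] add  r7, r5, #26 → r7=0x56
body[3] xor  r7, r1, r0 → r7=0x58
body[4] xor  r1, r7, r0 → r1=0xc3
body[5] add  r5, r5, r1 → r5=0xff
body[6] mov  r2, #0xcb → r2=0xcb
epilogue: pop r5=0x3c, sp=0xea
r5 is callee-saved → restored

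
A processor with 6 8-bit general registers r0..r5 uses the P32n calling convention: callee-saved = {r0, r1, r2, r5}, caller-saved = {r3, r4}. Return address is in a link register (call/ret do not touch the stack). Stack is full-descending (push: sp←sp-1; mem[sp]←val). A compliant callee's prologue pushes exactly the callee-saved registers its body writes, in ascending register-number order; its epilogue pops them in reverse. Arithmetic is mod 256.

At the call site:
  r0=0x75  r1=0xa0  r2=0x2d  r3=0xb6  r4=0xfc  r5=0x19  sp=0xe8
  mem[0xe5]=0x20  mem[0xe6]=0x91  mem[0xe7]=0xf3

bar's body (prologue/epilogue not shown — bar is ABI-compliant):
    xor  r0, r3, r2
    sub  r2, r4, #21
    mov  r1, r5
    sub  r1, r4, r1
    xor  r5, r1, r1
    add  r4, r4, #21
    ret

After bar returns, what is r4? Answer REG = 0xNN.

prologue: push r0 → mem[0xe7]=0x75, sp=0xe7
prologue: push r1 → mem[0xe6]=0xa0, sp=0xe6
prologue: push r2 → mem[0xe5]=0x2d, sp=0xe5
prologue: push r5 → mem[0xe4]=0x19, sp=0xe4
body[0] xor  r0, r3, r2 → r0=0x9b
body[1] sub  r2, r4, #21 → r2=0xe7
body[2] mov  r1, r5 → r1=0x19
body[3] sub  r1, r4, r1 → r1=0xe3
body[4] xor  r5, r1, r1 → r5=0x00
body[5] add  r4, r4, #21 → r4=0x11
epilogue: pop r5=0x19, sp=0xe5
epilogue: pop r2=0x2d, sp=0xe6
epilogue: pop r1=0xa0, sp=0xe7
epilogue: pop r0=0x75, sp=0xe8
r4 is caller-saved → body value

REG = 0x11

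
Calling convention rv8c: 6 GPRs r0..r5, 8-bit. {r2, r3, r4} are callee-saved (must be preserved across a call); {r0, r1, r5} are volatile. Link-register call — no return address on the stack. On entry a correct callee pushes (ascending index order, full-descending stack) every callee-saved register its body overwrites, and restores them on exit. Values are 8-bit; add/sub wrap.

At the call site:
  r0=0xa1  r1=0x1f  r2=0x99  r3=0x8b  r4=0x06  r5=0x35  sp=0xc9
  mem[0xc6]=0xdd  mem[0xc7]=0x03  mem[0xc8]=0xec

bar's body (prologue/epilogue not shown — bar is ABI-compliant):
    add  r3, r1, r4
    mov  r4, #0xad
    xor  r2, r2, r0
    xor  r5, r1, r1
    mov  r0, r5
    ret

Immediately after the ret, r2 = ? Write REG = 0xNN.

prologue: push r2 → mem[0xc8]=0x99, sp=0xc8
prologue: push r3 → mem[0xc7]=0x8b, sp=0xc7
prologue: push r4 → mem[0xc6]=0x06, sp=0xc6
body[0] add  r3, r1, r4 → r3=0x25
body[1] mov  r4, #0xad → r4=0xad
body[2] xor  r2, r2, r0 → r2=0x38
body[3] xor  r5, r1, r1 → r5=0x00
body[4] mov  r0, r5 → r0=0x00
epilogue: pop r4=0x06, sp=0xc7
epilogue: pop r3=0x8b, sp=0xc8
epilogue: pop r2=0x99, sp=0xc9
r2 is callee-saved → restored

REG = 0x99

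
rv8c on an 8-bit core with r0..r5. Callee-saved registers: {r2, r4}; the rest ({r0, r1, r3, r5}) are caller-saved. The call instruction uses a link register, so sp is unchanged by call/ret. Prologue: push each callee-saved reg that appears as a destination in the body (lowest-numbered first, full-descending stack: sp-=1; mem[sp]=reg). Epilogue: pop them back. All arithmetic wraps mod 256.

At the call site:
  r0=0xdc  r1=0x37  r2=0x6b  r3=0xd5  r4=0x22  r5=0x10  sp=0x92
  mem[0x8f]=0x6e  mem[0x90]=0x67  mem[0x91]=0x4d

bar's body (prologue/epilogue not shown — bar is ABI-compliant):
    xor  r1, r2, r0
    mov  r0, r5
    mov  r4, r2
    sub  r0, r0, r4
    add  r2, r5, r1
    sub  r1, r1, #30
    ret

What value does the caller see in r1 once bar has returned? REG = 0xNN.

prologue: push r2 -> mem[0x91]=0x6b, sp=0x91
prologue: push r4 -> mem[0x90]=0x22, sp=0x90
body[0] xor  r1, r2, r0 -> r1=0xb7
body[1] mov  r0, r5 -> r0=0x10
body[2] mov  r4, r2 -> r4=0x6b
body[3] sub  r0, r0, r4 -> r0=0xa5
body[4] add  r2, r5, r1 -> r2=0xc7
body[5] sub  r1, r1, #30 -> r1=0x99
epilogue: pop r4=0x22, sp=0x91
epilogue: pop r2=0x6b, sp=0x92
r1 is caller-saved -> body value

REG = 0x99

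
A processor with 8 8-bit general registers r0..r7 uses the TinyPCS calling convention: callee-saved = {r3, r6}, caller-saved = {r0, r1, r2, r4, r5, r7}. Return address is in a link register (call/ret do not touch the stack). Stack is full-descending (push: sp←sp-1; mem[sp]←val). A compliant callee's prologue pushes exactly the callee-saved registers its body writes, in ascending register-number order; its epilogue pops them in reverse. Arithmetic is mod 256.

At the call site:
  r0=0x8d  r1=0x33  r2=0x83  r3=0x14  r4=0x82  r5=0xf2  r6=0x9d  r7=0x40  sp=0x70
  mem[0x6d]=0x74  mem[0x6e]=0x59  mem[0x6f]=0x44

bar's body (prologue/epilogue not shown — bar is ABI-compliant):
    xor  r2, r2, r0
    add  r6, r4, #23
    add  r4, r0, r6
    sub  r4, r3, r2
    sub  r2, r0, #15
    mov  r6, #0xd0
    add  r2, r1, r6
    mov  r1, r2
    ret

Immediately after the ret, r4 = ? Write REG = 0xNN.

prologue: push r6 -> mem[0x6f]=0x9d, sp=0x6f
body[0] xor  r2, r2, r0 -> r2=0x0e
body[1] add  r6, r4, #23 -> r6=0x99
body[2] add  r4, r0, r6 -> r4=0x26
body[3] sub  r4, r3, r2 -> r4=0x06
body[4] sub  r2, r0, #15 -> r2=0x7e
body[5] mov  r6, #0xd0 -> r6=0xd0
body[6] add  r2, r1, r6 -> r2=0x03
body[7] mov  r1, r2 -> r1=0x03
epilogue: pop r6=0x9d, sp=0x70
r4 is caller-saved -> body value

REG = 0x06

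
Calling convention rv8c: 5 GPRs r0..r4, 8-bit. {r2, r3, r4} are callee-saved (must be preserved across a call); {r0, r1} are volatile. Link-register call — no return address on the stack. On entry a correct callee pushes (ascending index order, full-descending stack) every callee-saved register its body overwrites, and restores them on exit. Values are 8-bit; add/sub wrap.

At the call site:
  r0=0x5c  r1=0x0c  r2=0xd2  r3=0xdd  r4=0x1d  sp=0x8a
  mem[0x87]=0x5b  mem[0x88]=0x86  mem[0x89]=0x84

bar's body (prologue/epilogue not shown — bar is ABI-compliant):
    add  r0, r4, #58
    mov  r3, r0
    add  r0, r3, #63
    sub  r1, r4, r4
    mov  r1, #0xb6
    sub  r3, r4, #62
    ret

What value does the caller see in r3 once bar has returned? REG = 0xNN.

REG = 0xdd

prologue: push r3 → mem[0x89]=0xdd, sp=0x89
body[0] add  r0, r4, #58 → r0=0x57
body[1] mov  r3, r0 → r3=0x57
body[2] add  r0, r3, #63 → r0=0x96
body[3] sub  r1, r4, r4 → r1=0x00
body[4] mov  r1, #0xb6 → r1=0xb6
body[5] sub  r3, r4, #62 → r3=0xdf
epilogue: pop r3=0xdd, sp=0x8a
r3 is callee-saved → restored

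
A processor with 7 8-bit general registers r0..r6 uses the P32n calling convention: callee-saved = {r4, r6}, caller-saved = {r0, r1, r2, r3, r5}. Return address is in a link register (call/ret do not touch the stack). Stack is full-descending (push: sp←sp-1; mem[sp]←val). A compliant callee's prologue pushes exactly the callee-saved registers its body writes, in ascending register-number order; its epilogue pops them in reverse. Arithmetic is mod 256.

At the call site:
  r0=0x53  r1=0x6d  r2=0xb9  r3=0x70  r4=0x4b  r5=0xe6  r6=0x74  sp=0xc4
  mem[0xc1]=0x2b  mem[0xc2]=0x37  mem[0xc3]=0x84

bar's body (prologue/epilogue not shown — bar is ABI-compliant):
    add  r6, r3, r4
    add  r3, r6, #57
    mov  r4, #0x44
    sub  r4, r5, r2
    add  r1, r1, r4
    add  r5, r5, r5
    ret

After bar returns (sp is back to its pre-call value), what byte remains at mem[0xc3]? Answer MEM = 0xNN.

MEM = 0x4b

prologue: push r4 → mem[0xc3]=0x4b, sp=0xc3
prologue: push r6 → mem[0xc2]=0x74, sp=0xc2
body[0] add  r6, r3, r4 → r6=0xbb
body[1] add  r3, r6, #57 → r3=0xf4
body[2] mov  r4, #0x44 → r4=0x44
body[3] sub  r4, r5, r2 → r4=0x2d
body[4] add  r1, r1, r4 → r1=0x9a
body[5] add  r5, r5, r5 → r5=0xcc
epilogue: pop r6=0x74, sp=0xc3
epilogue: pop r4=0x4b, sp=0xc4
prologue pushed ['r4', 'r6'] at ['0xc3', '0xc2']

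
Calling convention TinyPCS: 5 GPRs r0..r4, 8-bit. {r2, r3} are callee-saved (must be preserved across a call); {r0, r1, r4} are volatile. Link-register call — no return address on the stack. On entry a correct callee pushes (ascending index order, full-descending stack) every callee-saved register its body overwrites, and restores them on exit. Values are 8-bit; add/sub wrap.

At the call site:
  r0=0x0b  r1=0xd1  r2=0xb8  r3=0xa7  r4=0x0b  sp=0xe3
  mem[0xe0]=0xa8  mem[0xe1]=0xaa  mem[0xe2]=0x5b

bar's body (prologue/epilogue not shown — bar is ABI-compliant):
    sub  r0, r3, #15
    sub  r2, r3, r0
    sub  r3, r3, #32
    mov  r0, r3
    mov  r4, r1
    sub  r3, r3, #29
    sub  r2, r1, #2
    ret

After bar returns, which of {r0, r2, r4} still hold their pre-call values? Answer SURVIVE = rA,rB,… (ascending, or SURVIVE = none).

SURVIVE = r2

prologue: push r2 → mem[0xe2]=0xb8, sp=0xe2
prologue: push r3 → mem[0xe1]=0xa7, sp=0xe1
body[0] sub  r0, r3, #15 → r0=0x98
body[1] sub  r2, r3, r0 → r2=0x0f
body[2] sub  r3, r3, #32 → r3=0x87
body[3] mov  r0, r3 → r0=0x87
body[4] mov  r4, r1 → r4=0xd1
body[5] sub  r3, r3, #29 → r3=0x6a
body[6] sub  r2, r1, #2 → r2=0xcf
epilogue: pop r3=0xa7, sp=0xe2
epilogue: pop r2=0xb8, sp=0xe3
r0: caller-saved, written=True
r2: callee-saved, written=True
r4: caller-saved, written=True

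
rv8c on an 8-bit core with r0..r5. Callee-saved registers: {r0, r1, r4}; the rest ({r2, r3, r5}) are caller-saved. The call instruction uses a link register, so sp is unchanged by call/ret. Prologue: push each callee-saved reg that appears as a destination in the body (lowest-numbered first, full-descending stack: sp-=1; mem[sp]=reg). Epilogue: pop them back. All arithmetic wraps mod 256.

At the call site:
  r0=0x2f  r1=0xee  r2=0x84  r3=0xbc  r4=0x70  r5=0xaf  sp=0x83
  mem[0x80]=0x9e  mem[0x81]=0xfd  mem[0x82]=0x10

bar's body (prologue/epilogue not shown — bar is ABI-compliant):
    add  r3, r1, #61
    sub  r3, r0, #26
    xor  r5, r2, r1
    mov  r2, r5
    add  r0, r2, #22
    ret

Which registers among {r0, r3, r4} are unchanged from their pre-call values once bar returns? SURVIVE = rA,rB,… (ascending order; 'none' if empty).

SURVIVE = r0,r4

prologue: push r0 → mem[0x82]=0x2f, sp=0x82
body[0] add  r3, r1, #61 → r3=0x2b
body[1] sub  r3, r0, #26 → r3=0x15
body[2] xor  r5, r2, r1 → r5=0x6a
body[3] mov  r2, r5 → r2=0x6a
body[4] add  r0, r2, #22 → r0=0x80
epilogue: pop r0=0x2f, sp=0x83
r0: callee-saved, written=True
r3: caller-saved, written=True
r4: callee-saved, written=False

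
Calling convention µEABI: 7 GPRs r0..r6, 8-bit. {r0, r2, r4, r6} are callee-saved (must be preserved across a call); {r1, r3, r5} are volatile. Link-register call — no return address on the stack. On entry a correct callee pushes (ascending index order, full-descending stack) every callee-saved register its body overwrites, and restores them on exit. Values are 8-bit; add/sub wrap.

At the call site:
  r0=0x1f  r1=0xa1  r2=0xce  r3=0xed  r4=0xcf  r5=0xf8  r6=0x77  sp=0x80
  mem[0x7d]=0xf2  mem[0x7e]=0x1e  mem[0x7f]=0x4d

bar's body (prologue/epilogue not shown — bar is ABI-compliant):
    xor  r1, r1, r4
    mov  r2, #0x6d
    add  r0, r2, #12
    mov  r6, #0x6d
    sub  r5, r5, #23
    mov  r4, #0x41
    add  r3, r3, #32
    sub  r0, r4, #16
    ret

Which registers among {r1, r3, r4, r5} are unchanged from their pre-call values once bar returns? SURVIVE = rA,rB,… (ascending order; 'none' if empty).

prologue: push r0 -> mem[0x7f]=0x1f, sp=0x7f
prologue: push r2 -> mem[0x7e]=0xce, sp=0x7e
prologue: push r4 -> mem[0x7d]=0xcf, sp=0x7d
prologue: push r6 -> mem[0x7c]=0x77, sp=0x7c
body[0] xor  r1, r1, r4 -> r1=0x6e
body[1] mov  r2, #0x6d -> r2=0x6d
body[2] add  r0, r2, #12 -> r0=0x79
body[3] mov  r6, #0x6d -> r6=0x6d
body[4] sub  r5, r5, #23 -> r5=0xe1
body[5] mov  r4, #0x41 -> r4=0x41
body[6] add  r3, r3, #32 -> r3=0x0d
body[7] sub  r0, r4, #16 -> r0=0x31
epilogue: pop r6=0x77, sp=0x7d
epilogue: pop r4=0xcf, sp=0x7e
epilogue: pop r2=0xce, sp=0x7f
epilogue: pop r0=0x1f, sp=0x80
r1: caller-saved, written=True
r3: caller-saved, written=True
r4: callee-saved, written=True
r5: caller-saved, written=True

SURVIVE = r4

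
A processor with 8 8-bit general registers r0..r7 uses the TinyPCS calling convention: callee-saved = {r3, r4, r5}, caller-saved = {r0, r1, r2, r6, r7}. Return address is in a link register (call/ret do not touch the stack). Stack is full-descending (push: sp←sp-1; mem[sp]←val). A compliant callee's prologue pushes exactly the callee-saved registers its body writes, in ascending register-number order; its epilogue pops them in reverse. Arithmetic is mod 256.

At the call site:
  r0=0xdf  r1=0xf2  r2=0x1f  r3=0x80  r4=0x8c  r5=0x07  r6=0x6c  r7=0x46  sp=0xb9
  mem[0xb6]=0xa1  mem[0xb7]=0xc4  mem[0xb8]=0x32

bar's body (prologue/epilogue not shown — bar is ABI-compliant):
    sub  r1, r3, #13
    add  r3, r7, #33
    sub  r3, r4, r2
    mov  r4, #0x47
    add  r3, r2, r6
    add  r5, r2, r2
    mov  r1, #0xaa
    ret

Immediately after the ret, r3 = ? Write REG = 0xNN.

REG = 0x80

prologue: push r3 → mem[0xb8]=0x80, sp=0xb8
prologue: push r4 → mem[0xb7]=0x8c, sp=0xb7
prologue: push r5 → mem[0xb6]=0x07, sp=0xb6
body[0] sub  r1, r3, #13 → r1=0x73
body[1] add  r3, r7, #33 → r3=0x67
body[2] sub  r3, r4, r2 → r3=0x6d
body[3] mov  r4, #0x47 → r4=0x47
body[4] add  r3, r2, r6 → r3=0x8b
body[5] add  r5, r2, r2 → r5=0x3e
body[6] mov  r1, #0xaa → r1=0xaa
epilogue: pop r5=0x07, sp=0xb7
epilogue: pop r4=0x8c, sp=0xb8
epilogue: pop r3=0x80, sp=0xb9
r3 is callee-saved → restored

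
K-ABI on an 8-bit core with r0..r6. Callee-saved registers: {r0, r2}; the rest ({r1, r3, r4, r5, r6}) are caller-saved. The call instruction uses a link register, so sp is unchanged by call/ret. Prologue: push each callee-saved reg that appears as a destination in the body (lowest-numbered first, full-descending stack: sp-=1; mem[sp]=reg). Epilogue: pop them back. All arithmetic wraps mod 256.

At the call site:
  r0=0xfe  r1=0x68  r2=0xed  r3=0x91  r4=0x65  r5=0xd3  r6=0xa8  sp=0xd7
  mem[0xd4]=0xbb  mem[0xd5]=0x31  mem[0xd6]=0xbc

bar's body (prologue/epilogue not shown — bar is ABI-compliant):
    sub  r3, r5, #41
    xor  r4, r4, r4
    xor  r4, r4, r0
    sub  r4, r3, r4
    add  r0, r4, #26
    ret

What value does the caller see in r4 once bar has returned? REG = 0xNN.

REG = 0xac

prologue: push r0 -> mem[0xd6]=0xfe, sp=0xd6
body[0] sub  r3, r5, #41 -> r3=0xaa
body[1] xor  r4, r4, r4 -> r4=0x00
body[2] xor  r4, r4, r0 -> r4=0xfe
body[3] sub  r4, r3, r4 -> r4=0xac
body[4] add  r0, r4, #26 -> r0=0xc6
epilogue: pop r0=0xfe, sp=0xd7
r4 is caller-saved -> body value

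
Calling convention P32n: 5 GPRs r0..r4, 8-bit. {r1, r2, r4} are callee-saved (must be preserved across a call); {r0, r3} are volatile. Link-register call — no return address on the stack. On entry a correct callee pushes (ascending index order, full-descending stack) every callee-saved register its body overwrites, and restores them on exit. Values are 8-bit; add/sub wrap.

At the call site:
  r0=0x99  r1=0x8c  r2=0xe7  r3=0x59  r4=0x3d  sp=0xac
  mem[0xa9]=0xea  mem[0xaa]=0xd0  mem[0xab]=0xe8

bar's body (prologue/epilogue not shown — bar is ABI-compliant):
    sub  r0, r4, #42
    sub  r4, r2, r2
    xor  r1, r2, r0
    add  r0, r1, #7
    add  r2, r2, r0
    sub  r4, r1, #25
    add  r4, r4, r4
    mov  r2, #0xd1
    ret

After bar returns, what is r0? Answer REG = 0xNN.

prologue: push r1 → mem[0xab]=0x8c, sp=0xab
prologue: push r2 → mem[0xaa]=0xe7, sp=0xaa
prologue: push r4 → mem[0xa9]=0x3d, sp=0xa9
body[0] sub  r0, r4, #42 → r0=0x13
body[1] sub  r4, r2, r2 → r4=0x00
body[2] xor  r1, r2, r0 → r1=0xf4
body[3] add  r0, r1, #7 → r0=0xfb
body[4] add  r2, r2, r0 → r2=0xe2
body[5] sub  r4, r1, #25 → r4=0xdb
body[6] add  r4, r4, r4 → r4=0xb6
body[7] mov  r2, #0xd1 → r2=0xd1
epilogue: pop r4=0x3d, sp=0xaa
epilogue: pop r2=0xe7, sp=0xab
epilogue: pop r1=0x8c, sp=0xac
r0 is caller-saved → body value

REG = 0xfb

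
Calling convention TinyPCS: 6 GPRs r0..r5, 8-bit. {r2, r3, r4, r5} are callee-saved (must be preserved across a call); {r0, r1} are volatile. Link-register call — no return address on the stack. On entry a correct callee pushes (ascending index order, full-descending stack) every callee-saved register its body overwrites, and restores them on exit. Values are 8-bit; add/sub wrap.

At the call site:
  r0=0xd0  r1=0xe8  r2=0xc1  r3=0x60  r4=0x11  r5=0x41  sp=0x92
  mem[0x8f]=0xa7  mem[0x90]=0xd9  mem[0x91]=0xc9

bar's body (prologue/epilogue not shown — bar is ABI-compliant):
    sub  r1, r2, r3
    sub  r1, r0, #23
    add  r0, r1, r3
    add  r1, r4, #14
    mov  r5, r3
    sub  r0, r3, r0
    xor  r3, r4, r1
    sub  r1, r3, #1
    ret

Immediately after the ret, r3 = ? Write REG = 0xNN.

REG = 0x60

prologue: push r3 -> mem[0x91]=0x60, sp=0x91
prologue: push r5 -> mem[0x90]=0x41, sp=0x90
body[0] sub  r1, r2, r3 -> r1=0x61
body[1] sub  r1, r0, #23 -> r1=0xb9
body[2] add  r0, r1, r3 -> r0=0x19
body[3] add  r1, r4, #14 -> r1=0x1f
body[4] mov  r5, r3 -> r5=0x60
body[5] sub  r0, r3, r0 -> r0=0x47
body[6] xor  r3, r4, r1 -> r3=0x0e
body[7] sub  r1, r3, #1 -> r1=0x0d
epilogue: pop r5=0x41, sp=0x91
epilogue: pop r3=0x60, sp=0x92
r3 is callee-saved -> restored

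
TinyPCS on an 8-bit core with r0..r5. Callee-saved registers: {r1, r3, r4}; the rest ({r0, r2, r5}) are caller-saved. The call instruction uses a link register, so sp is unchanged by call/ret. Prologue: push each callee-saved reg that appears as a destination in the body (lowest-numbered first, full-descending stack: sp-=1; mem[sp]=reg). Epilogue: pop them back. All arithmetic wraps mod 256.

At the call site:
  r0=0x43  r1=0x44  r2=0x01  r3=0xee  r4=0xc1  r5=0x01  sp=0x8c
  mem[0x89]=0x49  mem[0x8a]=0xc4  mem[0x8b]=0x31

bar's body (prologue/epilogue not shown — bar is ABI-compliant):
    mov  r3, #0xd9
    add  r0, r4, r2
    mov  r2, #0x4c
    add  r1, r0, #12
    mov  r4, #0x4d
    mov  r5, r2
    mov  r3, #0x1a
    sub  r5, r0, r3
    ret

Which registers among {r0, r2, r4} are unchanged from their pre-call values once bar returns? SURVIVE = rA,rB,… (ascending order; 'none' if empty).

SURVIVE = r4

prologue: push r1 -> mem[0x8b]=0x44, sp=0x8b
prologue: push r3 -> mem[0x8a]=0xee, sp=0x8a
prologue: push r4 -> mem[0x89]=0xc1, sp=0x89
body[0] mov  r3, #0xd9 -> r3=0xd9
body[1] add  r0, r4, r2 -> r0=0xc2
body[2] mov  r2, #0x4c -> r2=0x4c
body[3] add  r1, r0, #12 -> r1=0xce
body[4] mov  r4, #0x4d -> r4=0x4d
body[5] mov  r5, r2 -> r5=0x4c
body[6] mov  r3, #0x1a -> r3=0x1a
body[7] sub  r5, r0, r3 -> r5=0xa8
epilogue: pop r4=0xc1, sp=0x8a
epilogue: pop r3=0xee, sp=0x8b
epilogue: pop r1=0x44, sp=0x8c
r0: caller-saved, written=True
r2: caller-saved, written=True
r4: callee-saved, written=True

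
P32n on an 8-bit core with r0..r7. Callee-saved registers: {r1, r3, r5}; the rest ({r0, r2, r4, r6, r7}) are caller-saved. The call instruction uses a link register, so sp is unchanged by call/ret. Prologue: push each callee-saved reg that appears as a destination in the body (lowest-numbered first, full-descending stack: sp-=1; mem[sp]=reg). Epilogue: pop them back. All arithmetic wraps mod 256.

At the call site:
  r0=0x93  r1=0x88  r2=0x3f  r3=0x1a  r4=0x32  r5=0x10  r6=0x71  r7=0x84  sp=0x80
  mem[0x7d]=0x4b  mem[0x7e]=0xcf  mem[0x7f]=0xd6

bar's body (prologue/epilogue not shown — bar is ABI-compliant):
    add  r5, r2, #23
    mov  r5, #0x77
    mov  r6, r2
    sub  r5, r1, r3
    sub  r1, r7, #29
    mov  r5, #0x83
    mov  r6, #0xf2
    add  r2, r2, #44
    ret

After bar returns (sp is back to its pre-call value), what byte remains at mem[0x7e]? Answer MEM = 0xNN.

prologue: push r1 → mem[0x7f]=0x88, sp=0x7f
prologue: push r5 → mem[0x7e]=0x10, sp=0x7e
body[0] add  r5, r2, #23 → r5=0x56
body[1] mov  r5, #0x77 → r5=0x77
body[2] mov  r6, r2 → r6=0x3f
body[3] sub  r5, r1, r3 → r5=0x6e
body[4] sub  r1, r7, #29 → r1=0x67
body[5] mov  r5, #0x83 → r5=0x83
body[6] mov  r6, #0xf2 → r6=0xf2
body[7] add  r2, r2, #44 → r2=0x6b
epilogue: pop r5=0x10, sp=0x7f
epilogue: pop r1=0x88, sp=0x80
prologue pushed ['r1', 'r5'] at ['0x7f', '0x7e']

MEM = 0x10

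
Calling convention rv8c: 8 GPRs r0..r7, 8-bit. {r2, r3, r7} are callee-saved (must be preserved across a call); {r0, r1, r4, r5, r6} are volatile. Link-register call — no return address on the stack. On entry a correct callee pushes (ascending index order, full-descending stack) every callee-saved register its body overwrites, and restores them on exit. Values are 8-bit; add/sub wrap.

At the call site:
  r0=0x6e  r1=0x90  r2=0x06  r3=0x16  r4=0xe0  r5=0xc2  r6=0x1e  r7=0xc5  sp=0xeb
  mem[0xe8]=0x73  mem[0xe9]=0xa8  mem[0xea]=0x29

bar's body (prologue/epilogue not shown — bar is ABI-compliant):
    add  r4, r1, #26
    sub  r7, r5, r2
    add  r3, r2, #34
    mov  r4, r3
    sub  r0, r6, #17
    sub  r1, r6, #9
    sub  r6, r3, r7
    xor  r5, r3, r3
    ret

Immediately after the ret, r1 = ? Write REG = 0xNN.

prologue: push r3 → mem[0xea]=0x16, sp=0xea
prologue: push r7 → mem[0xe9]=0xc5, sp=0xe9
body[0] add  r4, r1, #26 → r4=0xaa
body[1] sub  r7, r5, r2 → r7=0xbc
body[2] add  r3, r2, #34 → r3=0x28
body[3] mov  r4, r3 → r4=0x28
body[4] sub  r0, r6, #17 → r0=0x0d
body[5] sub  r1, r6, #9 → r1=0x15
body[6] sub  r6, r3, r7 → r6=0x6c
body[7] xor  r5, r3, r3 → r5=0x00
epilogue: pop r7=0xc5, sp=0xea
epilogue: pop r3=0x16, sp=0xeb
r1 is caller-saved → body value

REG = 0x15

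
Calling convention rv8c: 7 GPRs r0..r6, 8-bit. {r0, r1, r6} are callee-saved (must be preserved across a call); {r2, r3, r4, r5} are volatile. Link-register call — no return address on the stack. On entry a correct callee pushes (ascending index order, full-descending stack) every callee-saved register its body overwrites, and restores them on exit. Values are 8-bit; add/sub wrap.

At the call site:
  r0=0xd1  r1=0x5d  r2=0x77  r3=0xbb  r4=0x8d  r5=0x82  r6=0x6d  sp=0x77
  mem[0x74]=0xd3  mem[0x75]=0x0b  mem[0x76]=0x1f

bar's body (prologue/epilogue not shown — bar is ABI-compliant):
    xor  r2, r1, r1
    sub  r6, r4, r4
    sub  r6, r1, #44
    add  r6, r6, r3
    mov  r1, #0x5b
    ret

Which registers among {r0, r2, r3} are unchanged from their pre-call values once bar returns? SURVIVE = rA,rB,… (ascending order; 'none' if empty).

prologue: push r1 → mem[0x76]=0x5d, sp=0x76
prologue: push r6 → mem[0x75]=0x6d, sp=0x75
body[0] xor  r2, r1, r1 → r2=0x00
body[1] sub  r6, r4, r4 → r6=0x00
body[2] sub  r6, r1, #44 → r6=0x31
body[3] add  r6, r6, r3 → r6=0xec
body[4] mov  r1, #0x5b → r1=0x5b
epilogue: pop r6=0x6d, sp=0x76
epilogue: pop r1=0x5d, sp=0x77
r0: callee-saved, written=False
r2: caller-saved, written=True
r3: caller-saved, written=False

SURVIVE = r0,r3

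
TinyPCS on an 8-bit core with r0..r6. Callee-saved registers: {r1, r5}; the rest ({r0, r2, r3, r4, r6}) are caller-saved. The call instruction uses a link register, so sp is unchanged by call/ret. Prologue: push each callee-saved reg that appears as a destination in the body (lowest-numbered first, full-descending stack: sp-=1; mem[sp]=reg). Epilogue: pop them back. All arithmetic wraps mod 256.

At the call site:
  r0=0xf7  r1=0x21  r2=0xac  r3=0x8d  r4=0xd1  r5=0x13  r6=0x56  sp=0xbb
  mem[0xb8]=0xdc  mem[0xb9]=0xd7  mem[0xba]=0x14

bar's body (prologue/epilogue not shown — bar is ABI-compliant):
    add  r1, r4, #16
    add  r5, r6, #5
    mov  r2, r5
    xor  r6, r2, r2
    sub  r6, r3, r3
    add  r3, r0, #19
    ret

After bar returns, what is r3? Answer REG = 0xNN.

prologue: push r1 → mem[0xba]=0x21, sp=0xba
prologue: push r5 → mem[0xb9]=0x13, sp=0xb9
body[0] add  r1, r4, #16 → r1=0xe1
body[1] add  r5, r6, #5 → r5=0x5b
body[2] mov  r2, r5 → r2=0x5b
body[3] xor  r6, r2, r2 → r6=0x00
body[4] sub  r6, r3, r3 → r6=0x00
body[5] add  r3, r0, #19 → r3=0x0a
epilogue: pop r5=0x13, sp=0xba
epilogue: pop r1=0x21, sp=0xbb
r3 is caller-saved → body value

REG = 0x0a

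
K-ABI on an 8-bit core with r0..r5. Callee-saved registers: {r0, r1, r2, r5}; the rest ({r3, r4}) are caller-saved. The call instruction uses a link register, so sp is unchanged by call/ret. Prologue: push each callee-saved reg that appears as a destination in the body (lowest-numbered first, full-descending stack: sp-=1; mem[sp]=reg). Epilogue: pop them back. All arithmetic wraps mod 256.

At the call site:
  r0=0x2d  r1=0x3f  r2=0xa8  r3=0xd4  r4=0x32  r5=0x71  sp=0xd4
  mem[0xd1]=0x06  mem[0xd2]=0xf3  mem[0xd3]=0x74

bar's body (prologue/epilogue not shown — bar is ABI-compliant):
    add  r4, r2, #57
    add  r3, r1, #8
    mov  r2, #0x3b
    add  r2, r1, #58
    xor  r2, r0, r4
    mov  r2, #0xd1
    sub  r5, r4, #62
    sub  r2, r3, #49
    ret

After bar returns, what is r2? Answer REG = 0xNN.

prologue: push r2 → mem[0xd3]=0xa8, sp=0xd3
prologue: push r5 → mem[0xd2]=0x71, sp=0xd2
body[0] add  r4, r2, #57 → r4=0xe1
body[1] add  r3, r1, #8 → r3=0x47
body[2] mov  r2, #0x3b → r2=0x3b
body[3] add  r2, r1, #58 → r2=0x79
body[4] xor  r2, r0, r4 → r2=0xcc
body[5] mov  r2, #0xd1 → r2=0xd1
body[6] sub  r5, r4, #62 → r5=0xa3
body[7] sub  r2, r3, #49 → r2=0x16
epilogue: pop r5=0x71, sp=0xd3
epilogue: pop r2=0xa8, sp=0xd4
r2 is callee-saved → restored

REG = 0xa8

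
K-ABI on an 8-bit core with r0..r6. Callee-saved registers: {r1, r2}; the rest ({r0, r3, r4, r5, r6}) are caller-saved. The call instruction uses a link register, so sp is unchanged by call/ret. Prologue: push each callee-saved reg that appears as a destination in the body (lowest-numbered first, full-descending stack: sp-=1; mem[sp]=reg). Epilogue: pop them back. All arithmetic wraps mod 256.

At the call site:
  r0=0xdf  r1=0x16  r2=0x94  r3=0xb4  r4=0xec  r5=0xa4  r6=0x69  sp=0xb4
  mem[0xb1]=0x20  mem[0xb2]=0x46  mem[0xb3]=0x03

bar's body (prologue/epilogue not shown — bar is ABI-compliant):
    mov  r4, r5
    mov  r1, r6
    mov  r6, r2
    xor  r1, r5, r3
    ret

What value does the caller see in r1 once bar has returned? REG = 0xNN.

REG = 0x16

prologue: push r1 -> mem[0xb3]=0x16, sp=0xb3
body[0] mov  r4, r5 -> r4=0xa4
body[1] mov  r1, r6 -> r1=0x69
body[2] mov  r6, r2 -> r6=0x94
body[3] xor  r1, r5, r3 -> r1=0x10
epilogue: pop r1=0x16, sp=0xb4
r1 is callee-saved -> restored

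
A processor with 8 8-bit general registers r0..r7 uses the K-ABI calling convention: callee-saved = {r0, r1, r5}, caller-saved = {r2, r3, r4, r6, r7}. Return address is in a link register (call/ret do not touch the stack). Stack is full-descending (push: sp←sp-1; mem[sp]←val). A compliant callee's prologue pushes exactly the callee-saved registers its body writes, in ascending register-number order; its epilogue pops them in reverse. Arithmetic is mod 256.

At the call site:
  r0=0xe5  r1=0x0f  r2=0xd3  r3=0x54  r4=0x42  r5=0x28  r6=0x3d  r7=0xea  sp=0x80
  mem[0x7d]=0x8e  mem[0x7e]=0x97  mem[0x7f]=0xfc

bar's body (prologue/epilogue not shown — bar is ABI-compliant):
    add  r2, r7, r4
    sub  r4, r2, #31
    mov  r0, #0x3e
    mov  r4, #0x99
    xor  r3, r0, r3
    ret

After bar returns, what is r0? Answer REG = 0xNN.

REG = 0xe5

prologue: push r0 -> mem[0x7f]=0xe5, sp=0x7f
body[0] add  r2, r7, r4 -> r2=0x2c
body[1] sub  r4, r2, #31 -> r4=0x0d
body[2] mov  r0, #0x3e -> r0=0x3e
body[3] mov  r4, #0x99 -> r4=0x99
body[4] xor  r3, r0, r3 -> r3=0x6a
epilogue: pop r0=0xe5, sp=0x80
r0 is callee-saved -> restored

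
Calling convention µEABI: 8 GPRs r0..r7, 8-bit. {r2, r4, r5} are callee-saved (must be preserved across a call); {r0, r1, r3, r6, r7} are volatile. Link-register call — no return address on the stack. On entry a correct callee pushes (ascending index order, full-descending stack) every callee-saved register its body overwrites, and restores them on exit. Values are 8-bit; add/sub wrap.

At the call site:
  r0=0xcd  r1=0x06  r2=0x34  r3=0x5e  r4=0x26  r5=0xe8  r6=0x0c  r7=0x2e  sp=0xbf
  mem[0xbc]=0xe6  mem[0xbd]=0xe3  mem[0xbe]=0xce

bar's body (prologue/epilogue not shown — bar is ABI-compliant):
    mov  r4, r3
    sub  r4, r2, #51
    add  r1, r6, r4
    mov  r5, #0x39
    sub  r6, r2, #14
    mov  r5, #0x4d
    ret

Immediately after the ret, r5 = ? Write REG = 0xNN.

prologue: push r4 -> mem[0xbe]=0x26, sp=0xbe
prologue: push r5 -> mem[0xbd]=0xe8, sp=0xbd
body[0] mov  r4, r3 -> r4=0x5e
body[1] sub  r4, r2, #51 -> r4=0x01
body[2] add  r1, r6, r4 -> r1=0x0d
body[3] mov  r5, #0x39 -> r5=0x39
body[4] sub  r6, r2, #14 -> r6=0x26
body[5] mov  r5, #0x4d -> r5=0x4d
epilogue: pop r5=0xe8, sp=0xbe
epilogue: pop r4=0x26, sp=0xbf
r5 is callee-saved -> restored

REG = 0xe8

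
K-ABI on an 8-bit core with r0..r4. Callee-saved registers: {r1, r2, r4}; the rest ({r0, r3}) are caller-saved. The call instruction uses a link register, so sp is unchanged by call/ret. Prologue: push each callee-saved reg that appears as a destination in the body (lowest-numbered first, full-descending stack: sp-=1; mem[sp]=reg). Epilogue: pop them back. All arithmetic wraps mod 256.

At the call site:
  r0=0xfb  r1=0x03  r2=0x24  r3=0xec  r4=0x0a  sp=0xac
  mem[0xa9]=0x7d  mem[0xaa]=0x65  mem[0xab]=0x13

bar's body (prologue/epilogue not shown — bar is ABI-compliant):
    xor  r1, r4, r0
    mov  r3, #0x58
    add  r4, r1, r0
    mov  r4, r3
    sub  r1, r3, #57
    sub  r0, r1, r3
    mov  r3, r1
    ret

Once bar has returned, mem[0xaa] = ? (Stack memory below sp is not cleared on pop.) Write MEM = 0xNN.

MEM = 0x0a

prologue: push r1 → mem[0xab]=0x03, sp=0xab
prologue: push r4 → mem[0xaa]=0x0a, sp=0xaa
body[0] xor  r1, r4, r0 → r1=0xf1
body[1] mov  r3, #0x58 → r3=0x58
body[2] add  r4, r1, r0 → r4=0xec
body[3] mov  r4, r3 → r4=0x58
body[4] sub  r1, r3, #57 → r1=0x1f
body[5] sub  r0, r1, r3 → r0=0xc7
body[6] mov  r3, r1 → r3=0x1f
epilogue: pop r4=0x0a, sp=0xab
epilogue: pop r1=0x03, sp=0xac
prologue pushed ['r1', 'r4'] at ['0xab', '0xaa']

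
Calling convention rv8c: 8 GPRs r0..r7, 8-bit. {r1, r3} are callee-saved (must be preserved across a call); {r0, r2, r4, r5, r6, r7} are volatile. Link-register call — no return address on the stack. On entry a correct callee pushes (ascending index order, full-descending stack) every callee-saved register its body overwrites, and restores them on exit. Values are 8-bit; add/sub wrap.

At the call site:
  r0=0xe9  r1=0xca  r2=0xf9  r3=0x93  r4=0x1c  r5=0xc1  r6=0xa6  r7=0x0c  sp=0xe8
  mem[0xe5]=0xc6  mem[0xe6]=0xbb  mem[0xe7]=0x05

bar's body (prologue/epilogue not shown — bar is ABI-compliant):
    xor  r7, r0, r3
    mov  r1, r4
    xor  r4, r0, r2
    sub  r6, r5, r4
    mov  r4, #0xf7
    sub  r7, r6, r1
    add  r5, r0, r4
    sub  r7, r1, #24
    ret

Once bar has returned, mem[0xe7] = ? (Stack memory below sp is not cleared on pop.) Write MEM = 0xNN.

prologue: push r1 → mem[0xe7]=0xca, sp=0xe7
body[0] xor  r7, r0, r3 → r7=0x7a
body[1] mov  r1, r4 → r1=0x1c
body[2] xor  r4, r0, r2 → r4=0x10
body[3] sub  r6, r5, r4 → r6=0xb1
body[4] mov  r4, #0xf7 → r4=0xf7
body[5] sub  r7, r6, r1 → r7=0x95
body[6] add  r5, r0, r4 → r5=0xe0
body[7] sub  r7, r1, #24 → r7=0x04
epilogue: pop r1=0xca, sp=0xe8
prologue pushed ['r1'] at ['0xe7']

MEM = 0xca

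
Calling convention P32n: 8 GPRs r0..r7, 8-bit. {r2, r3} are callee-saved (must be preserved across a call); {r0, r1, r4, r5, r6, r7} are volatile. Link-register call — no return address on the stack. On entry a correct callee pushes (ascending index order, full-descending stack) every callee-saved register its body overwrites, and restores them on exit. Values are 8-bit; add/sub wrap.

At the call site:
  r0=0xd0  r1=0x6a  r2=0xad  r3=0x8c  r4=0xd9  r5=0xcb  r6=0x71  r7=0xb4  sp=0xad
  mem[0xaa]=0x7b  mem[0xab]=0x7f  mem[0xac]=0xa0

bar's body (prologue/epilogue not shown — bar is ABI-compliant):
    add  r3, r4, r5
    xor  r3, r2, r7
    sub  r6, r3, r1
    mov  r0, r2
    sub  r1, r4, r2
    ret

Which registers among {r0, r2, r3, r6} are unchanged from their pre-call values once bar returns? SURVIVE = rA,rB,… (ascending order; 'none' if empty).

prologue: push r3 → mem[0xac]=0x8c, sp=0xac
body[0] add  r3, r4, r5 → r3=0xa4
body[1] xor  r3, r2, r7 → r3=0x19
body[2] sub  r6, r3, r1 → r6=0xaf
body[3] mov  r0, r2 → r0=0xad
body[4] sub  r1, r4, r2 → r1=0x2c
epilogue: pop r3=0x8c, sp=0xad
r0: caller-saved, written=True
r2: callee-saved, written=False
r3: callee-saved, written=True
r6: caller-saved, written=True

SURVIVE = r2,r3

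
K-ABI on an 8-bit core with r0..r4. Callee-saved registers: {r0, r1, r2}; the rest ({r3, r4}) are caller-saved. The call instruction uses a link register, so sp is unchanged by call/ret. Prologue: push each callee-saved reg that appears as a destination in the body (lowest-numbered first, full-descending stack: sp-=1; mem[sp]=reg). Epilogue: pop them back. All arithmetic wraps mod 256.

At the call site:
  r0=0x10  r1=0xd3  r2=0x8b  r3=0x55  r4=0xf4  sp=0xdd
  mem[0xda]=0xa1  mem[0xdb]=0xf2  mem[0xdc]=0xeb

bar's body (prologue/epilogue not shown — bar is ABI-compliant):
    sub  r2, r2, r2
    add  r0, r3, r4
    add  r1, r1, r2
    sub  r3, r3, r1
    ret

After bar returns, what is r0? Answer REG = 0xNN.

prologue: push r0 -> mem[0xdc]=0x10, sp=0xdc
prologue: push r1 -> mem[0xdb]=0xd3, sp=0xdb
prologue: push r2 -> mem[0xda]=0x8b, sp=0xda
body[0] sub  r2, r2, r2 -> r2=0x00
body[1] add  r0, r3, r4 -> r0=0x49
body[2] add  r1, r1, r2 -> r1=0xd3
body[3] sub  r3, r3, r1 -> r3=0x82
epilogue: pop r2=0x8b, sp=0xdb
epilogue: pop r1=0xd3, sp=0xdc
epilogue: pop r0=0x10, sp=0xdd
r0 is callee-saved -> restored

REG = 0x10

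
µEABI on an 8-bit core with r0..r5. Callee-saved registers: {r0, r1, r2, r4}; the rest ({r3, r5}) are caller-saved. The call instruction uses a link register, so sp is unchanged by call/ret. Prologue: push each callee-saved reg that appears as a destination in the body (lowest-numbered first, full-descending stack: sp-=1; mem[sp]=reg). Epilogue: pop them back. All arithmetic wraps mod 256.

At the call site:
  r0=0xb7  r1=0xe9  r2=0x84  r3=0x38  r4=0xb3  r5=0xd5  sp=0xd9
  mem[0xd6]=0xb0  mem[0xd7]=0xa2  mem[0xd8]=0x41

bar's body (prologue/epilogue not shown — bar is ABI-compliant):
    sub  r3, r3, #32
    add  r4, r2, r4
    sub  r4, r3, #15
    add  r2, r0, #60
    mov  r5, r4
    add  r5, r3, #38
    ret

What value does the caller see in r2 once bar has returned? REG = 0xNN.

REG = 0x84

prologue: push r2 -> mem[0xd8]=0x84, sp=0xd8
prologue: push r4 -> mem[0xd7]=0xb3, sp=0xd7
body[0] sub  r3, r3, #32 -> r3=0x18
body[1] add  r4, r2, r4 -> r4=0x37
body[2] sub  r4, r3, #15 -> r4=0x09
body[3] add  r2, r0, #60 -> r2=0xf3
body[4] mov  r5, r4 -> r5=0x09
body[5] add  r5, r3, #38 -> r5=0x3e
epilogue: pop r4=0xb3, sp=0xd8
epilogue: pop r2=0x84, sp=0xd9
r2 is callee-saved -> restored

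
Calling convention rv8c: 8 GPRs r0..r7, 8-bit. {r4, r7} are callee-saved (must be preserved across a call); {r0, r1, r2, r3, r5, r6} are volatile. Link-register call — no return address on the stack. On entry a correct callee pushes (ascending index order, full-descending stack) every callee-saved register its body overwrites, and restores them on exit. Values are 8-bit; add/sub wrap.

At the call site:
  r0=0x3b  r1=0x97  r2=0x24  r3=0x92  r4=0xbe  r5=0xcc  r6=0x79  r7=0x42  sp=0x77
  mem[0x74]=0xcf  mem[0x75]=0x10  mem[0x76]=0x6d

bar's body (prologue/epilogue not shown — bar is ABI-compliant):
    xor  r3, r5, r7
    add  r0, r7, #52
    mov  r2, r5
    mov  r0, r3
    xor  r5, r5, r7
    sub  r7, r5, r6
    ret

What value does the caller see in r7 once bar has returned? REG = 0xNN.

prologue: push r7 -> mem[0x76]=0x42, sp=0x76
body[0] xor  r3, r5, r7 -> r3=0x8e
body[1] add  r0, r7, #52 -> r0=0x76
body[2] mov  r2, r5 -> r2=0xcc
body[3] mov  r0, r3 -> r0=0x8e
body[4] xor  r5, r5, r7 -> r5=0x8e
body[5] sub  r7, r5, r6 -> r7=0x15
epilogue: pop r7=0x42, sp=0x77
r7 is callee-saved -> restored

REG = 0x42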